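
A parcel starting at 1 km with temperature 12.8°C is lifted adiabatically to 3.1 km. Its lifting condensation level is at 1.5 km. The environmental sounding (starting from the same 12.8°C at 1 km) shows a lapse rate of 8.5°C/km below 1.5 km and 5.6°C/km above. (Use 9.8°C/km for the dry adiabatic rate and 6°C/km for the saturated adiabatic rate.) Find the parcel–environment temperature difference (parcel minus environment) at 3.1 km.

Parcel:
  From 1000 m to 1500 m (dry): cools by 9.8 × 0.5 = 4.9°C, giving 7.9°C.
  From 1500 m to 3100 m (saturated): cools by 6 × 1.6 = 9.6°C, giving -1.7°C.
Environment:
  From 1000 m to 1500 m (environment, lower layer): cools by 8.5 × 0.5 = 4.25°C, giving 8.55°C.
  From 1500 m to 3100 m (environment, upper layer): cools by 5.6 × 1.6 = 8.96°C, giving -0.41°C.
T_parcel − T_env = -1.7 − (-0.41) = -1.29°C

-1.29°C (parcel cooler than environment)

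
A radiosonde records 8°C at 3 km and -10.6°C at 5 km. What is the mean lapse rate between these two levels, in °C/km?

9.3°C/km

Γ = −ΔT/Δz = (8 − (-10.6)) / (5000 − 3000) m
  = 18.6°C / 2 km = 9.3°C/km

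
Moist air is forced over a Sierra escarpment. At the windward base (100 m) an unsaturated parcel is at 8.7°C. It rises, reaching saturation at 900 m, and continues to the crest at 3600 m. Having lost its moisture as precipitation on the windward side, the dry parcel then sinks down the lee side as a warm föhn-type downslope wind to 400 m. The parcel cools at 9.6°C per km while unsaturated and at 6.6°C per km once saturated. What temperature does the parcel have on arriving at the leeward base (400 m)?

100–900 m, dry: Δz = 0.8 km ⇒ ΔT = -7.68°C; T = 1.02°C
900–3600 m, saturated: Δz = 2.7 km ⇒ ΔT = -17.82°C; T = -16.8°C
3600–400 m, dry descent: Δz = 3.2 km ⇒ ΔT = +30.72°C; T = 13.92°C

13.92°C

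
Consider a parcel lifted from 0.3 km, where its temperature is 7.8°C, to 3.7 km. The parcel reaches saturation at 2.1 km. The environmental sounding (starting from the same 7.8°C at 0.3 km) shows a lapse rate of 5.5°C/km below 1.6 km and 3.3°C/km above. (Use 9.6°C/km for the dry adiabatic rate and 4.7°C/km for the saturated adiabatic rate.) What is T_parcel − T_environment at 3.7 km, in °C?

Parcel:
  300 → 2100 m (dry, 9.6°C/km): ΔT = -9.6 × 1.8 = -17.28°C → T = -9.48°C
  2100 → 3700 m (saturated, 4.7°C/km): ΔT = -4.7 × 1.6 = -7.52°C → T = -17°C
Environment:
  300 → 1600 m (environment, lower layer, 5.5°C/km): ΔT = -5.5 × 1.3 = -7.15°C → T = 0.65°C
  1600 → 3700 m (environment, upper layer, 3.3°C/km): ΔT = -3.3 × 2.1 = -6.93°C → T = -6.28°C
T_parcel − T_env = -17 − (-6.28) = -10.72°C

-10.72°C (parcel cooler than environment)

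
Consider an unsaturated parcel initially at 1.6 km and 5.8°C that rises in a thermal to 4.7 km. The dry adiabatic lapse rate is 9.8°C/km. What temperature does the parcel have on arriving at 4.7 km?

1600 → 4700 m (dry adiabatic, 9.8°C/km): ΔT = -9.8 × 3.1 = -30.38°C → T = -24.58°C

-24.58°C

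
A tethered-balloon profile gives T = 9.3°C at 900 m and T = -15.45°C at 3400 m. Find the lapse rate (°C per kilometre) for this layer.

Γ = −ΔT/Δz = (9.3 − (-15.45)) / (3400 − 900) m
  = 24.75°C / 2.5 km = 9.9°C/km

9.9°C/km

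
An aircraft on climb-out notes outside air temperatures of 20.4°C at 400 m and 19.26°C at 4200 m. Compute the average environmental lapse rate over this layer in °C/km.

Γ = −ΔT/Δz = (20.4 − 19.26) / (4200 − 400) m
  = 1.14°C / 3.8 km = 0.3°C/km

0.3°C/km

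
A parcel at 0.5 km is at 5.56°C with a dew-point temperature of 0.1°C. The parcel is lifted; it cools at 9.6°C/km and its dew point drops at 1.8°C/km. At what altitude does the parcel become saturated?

1.2 km

T and T_d converge at 9.6 − 1.8 = 7.8°C per km
Height above start = (5.56 − 0.1) / 7.8 = 0.7 km
LCL altitude = 500 m + 700 m = 1200 m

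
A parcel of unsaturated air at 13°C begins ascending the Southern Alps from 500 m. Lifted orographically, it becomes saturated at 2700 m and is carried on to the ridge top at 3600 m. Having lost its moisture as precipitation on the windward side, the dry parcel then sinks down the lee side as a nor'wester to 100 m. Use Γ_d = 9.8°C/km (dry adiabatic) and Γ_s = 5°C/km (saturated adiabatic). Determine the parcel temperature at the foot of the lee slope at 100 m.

21.24°C

500–2700 m, dry: Δz = 2.2 km ⇒ ΔT = -21.56°C; T = -8.56°C
2700–3600 m, saturated: Δz = 0.9 km ⇒ ΔT = -4.5°C; T = -13.06°C
3600–100 m, dry descent: Δz = 3.5 km ⇒ ΔT = +34.3°C; T = 21.24°C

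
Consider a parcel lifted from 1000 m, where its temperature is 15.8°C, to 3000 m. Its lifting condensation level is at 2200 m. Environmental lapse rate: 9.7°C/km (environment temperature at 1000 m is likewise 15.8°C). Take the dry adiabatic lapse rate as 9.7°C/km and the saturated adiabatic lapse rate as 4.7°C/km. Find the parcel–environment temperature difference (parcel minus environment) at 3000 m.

Parcel:
  Dry to 2200 m: -9.7 × 1.2 km = -11.64°C, so T = 4.16°C.
  Saturated to 3000 m: -4.7 × 0.8 km = -3.76°C, so T = 0.4°C.
Environment:
  Environment to 3000 m: -9.7 × 2 km = -19.4°C, so T = -3.6°C.
T_parcel − T_env = 0.4 − (-3.6) = +4°C

+4°C (parcel warmer than environment)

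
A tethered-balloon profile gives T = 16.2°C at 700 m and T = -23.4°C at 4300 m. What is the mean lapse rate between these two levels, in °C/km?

Γ = −ΔT/Δz = (16.2 − (-23.4)) / (4300 − 700) m
  = 39.6°C / 3.6 km = 11°C/km

11°C/km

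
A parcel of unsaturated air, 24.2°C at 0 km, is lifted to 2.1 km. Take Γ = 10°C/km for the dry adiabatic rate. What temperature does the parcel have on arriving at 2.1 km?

3.2°C

0 → 2100 m (dry adiabatic, 10°C/km): ΔT = -10 × 2.1 = -21°C → T = 3.2°C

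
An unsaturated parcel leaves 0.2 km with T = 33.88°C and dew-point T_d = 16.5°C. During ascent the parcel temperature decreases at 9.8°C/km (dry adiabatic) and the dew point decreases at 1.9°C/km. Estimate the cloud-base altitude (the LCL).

T and T_d converge at 9.8 − 1.9 = 7.9°C per km
Height above start = (33.88 − 16.5) / 7.9 = 2.2 km
LCL altitude = 200 m + 2200 m = 2400 m

2.4 km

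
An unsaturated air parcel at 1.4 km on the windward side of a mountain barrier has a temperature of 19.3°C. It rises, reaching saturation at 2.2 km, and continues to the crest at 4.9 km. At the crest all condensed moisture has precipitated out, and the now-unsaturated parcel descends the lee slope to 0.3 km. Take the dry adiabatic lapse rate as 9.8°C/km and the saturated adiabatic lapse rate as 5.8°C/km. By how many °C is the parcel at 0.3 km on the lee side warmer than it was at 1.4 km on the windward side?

Dry to 2200 m: -9.8 × 0.8 km = -7.84°C, so T = 11.46°C.
Saturated to 4900 m: -5.8 × 2.7 km = -15.66°C, so T = -4.2°C.
Dry descent to 300 m: +9.8 × 4.6 km = +45.08°C, so T = 40.88°C.
Net change vs windward start: 40.88 − 19.3 = +21.58°C

+21.58°C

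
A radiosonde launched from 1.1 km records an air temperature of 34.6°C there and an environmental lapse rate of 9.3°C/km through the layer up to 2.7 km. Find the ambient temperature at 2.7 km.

1100 → 2700 m (environmental, 9.3°C/km): ΔT = -9.3 × 1.6 = -14.88°C → T = 19.72°C

19.72°C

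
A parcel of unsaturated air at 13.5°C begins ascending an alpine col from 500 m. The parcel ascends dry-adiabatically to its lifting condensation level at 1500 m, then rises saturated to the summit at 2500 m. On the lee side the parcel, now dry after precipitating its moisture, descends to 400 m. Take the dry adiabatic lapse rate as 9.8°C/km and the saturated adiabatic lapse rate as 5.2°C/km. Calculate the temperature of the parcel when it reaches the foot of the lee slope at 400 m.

Dry to 1500 m: -9.8 × 1 km = -9.8°C, so T = 3.7°C.
Saturated to 2500 m: -5.2 × 1 km = -5.2°C, so T = -1.5°C.
Dry descent to 400 m: +9.8 × 2.1 km = +20.58°C, so T = 19.08°C.

19.08°C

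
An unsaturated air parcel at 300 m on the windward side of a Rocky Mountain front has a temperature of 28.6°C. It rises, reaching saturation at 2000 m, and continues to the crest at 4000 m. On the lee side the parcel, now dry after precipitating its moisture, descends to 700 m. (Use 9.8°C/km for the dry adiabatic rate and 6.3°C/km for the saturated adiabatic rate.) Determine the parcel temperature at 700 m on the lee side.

From 300 m to 2000 m (dry): cools by 9.8 × 1.7 = 16.66°C, giving 11.94°C.
From 2000 m to 4000 m (saturated): cools by 6.3 × 2 = 12.6°C, giving -0.66°C.
From 4000 m to 700 m (dry descent): warms by 9.8 × 3.3 = 32.34°C, giving 31.68°C.

31.68°C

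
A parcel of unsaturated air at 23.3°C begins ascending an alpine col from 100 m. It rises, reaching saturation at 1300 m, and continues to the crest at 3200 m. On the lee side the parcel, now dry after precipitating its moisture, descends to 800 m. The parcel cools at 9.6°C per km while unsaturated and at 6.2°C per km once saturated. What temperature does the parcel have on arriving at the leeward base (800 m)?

23.04°C

From 100 m to 1300 m (dry): cools by 9.6 × 1.2 = 11.52°C, giving 11.78°C.
From 1300 m to 3200 m (saturated): cools by 6.2 × 1.9 = 11.78°C, giving 0°C.
From 3200 m to 800 m (dry descent): warms by 9.6 × 2.4 = 23.04°C, giving 23.04°C.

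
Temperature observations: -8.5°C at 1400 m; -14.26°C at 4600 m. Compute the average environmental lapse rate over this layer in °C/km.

1.8°C/km

Γ = −ΔT/Δz = (-8.5 − (-14.26)) / (4600 − 1400) m
  = 5.76°C / 3.2 km = 1.8°C/km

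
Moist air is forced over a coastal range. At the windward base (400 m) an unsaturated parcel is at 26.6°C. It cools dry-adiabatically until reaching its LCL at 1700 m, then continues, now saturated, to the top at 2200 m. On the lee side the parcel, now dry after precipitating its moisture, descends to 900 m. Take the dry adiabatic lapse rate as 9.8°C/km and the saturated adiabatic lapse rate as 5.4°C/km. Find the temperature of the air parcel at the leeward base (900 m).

400–1700 m, dry: Δz = 1.3 km ⇒ ΔT = -12.74°C; T = 13.86°C
1700–2200 m, saturated: Δz = 0.5 km ⇒ ΔT = -2.7°C; T = 11.16°C
2200–900 m, dry descent: Δz = 1.3 km ⇒ ΔT = +12.74°C; T = 23.9°C

23.9°C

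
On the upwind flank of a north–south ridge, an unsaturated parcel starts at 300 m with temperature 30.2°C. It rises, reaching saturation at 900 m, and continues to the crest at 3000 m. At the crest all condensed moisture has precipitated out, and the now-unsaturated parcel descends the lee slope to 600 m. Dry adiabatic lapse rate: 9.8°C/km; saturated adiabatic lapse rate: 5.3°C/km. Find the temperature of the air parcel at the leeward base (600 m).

Dry to 900 m: -9.8 × 0.6 km = -5.88°C, so T = 24.32°C.
Saturated to 3000 m: -5.3 × 2.1 km = -11.13°C, so T = 13.19°C.
Dry descent to 600 m: +9.8 × 2.4 km = +23.52°C, so T = 36.71°C.

36.71°C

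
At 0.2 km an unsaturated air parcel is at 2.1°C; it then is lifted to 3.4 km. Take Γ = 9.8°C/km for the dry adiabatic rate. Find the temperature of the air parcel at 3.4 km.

200 → 3400 m (dry adiabatic, 9.8°C/km): ΔT = -9.8 × 3.2 = -31.36°C → T = -29.26°C

-29.26°C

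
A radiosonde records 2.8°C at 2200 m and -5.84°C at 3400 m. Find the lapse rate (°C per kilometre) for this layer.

Γ = −ΔT/Δz = (2.8 − (-5.84)) / (3400 − 2200) m
  = 8.64°C / 1.2 km = 7.2°C/km

7.2°C/km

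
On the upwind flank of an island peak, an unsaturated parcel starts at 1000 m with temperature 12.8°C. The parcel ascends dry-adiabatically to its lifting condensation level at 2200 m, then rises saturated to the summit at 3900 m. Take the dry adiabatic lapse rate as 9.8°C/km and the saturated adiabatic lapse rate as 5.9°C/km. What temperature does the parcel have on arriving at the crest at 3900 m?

-8.99°C

From 1000 m to 2200 m (dry): cools by 9.8 × 1.2 = 11.76°C, giving 1.04°C.
From 2200 m to 3900 m (saturated): cools by 5.9 × 1.7 = 10.03°C, giving -8.99°C.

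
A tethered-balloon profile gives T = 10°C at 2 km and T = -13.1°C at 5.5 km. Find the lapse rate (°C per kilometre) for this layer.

Γ = −ΔT/Δz = (10 − (-13.1)) / (5500 − 2000) m
  = 23.1°C / 3.5 km = 6.6°C/km

6.6°C/km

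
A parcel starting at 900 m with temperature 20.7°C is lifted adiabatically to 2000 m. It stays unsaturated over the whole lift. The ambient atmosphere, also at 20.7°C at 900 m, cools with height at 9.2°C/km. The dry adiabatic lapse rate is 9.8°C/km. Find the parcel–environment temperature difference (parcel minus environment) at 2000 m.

Parcel:
  900–2000 m, dry: Δz = 1.1 km ⇒ ΔT = -10.78°C; T = 9.92°C
Environment:
  900–2000 m, environment: Δz = 1.1 km ⇒ ΔT = -10.12°C; T = 10.58°C
T_parcel − T_env = 9.92 − 10.58 = -0.66°C

-0.66°C (parcel cooler than environment)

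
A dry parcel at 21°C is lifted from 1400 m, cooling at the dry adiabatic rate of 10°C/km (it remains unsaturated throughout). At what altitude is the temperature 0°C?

3500 m

Height above start = (21 − 0) / 10 = 2.1 km
Altitude = 1400 m + 2100 m = 3500 m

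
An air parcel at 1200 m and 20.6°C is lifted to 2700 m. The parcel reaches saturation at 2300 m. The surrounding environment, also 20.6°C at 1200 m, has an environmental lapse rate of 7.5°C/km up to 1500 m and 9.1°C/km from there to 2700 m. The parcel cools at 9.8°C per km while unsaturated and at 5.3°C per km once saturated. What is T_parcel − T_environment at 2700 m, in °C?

Parcel:
  From 1200 m to 2300 m (dry): cools by 9.8 × 1.1 = 10.78°C, giving 9.82°C.
  From 2300 m to 2700 m (saturated): cools by 5.3 × 0.4 = 2.12°C, giving 7.7°C.
Environment:
  From 1200 m to 1500 m (environment, lower layer): cools by 7.5 × 0.3 = 2.25°C, giving 18.35°C.
  From 1500 m to 2700 m (environment, upper layer): cools by 9.1 × 1.2 = 10.92°C, giving 7.43°C.
T_parcel − T_env = 7.7 − 7.43 = +0.27°C

+0.27°C (parcel warmer than environment)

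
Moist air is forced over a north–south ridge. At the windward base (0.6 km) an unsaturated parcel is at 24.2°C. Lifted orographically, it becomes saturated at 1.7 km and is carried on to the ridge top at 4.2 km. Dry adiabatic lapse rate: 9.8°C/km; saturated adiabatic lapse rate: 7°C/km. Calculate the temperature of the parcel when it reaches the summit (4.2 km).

-4.08°C

Dry to 1700 m: -9.8 × 1.1 km = -10.78°C, so T = 13.42°C.
Saturated to 4200 m: -7 × 2.5 km = -17.5°C, so T = -4.08°C.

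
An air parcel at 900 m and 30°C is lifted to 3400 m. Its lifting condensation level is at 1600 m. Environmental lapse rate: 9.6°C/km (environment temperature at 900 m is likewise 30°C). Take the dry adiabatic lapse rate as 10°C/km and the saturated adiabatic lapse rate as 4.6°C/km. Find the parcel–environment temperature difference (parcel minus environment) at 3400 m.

Parcel:
  From 900 m to 1600 m (dry): cools by 10 × 0.7 = 7°C, giving 23°C.
  From 1600 m to 3400 m (saturated): cools by 4.6 × 1.8 = 8.28°C, giving 14.72°C.
Environment:
  From 900 m to 3400 m (environment): cools by 9.6 × 2.5 = 24°C, giving 6°C.
T_parcel − T_env = 14.72 − 6 = +8.72°C

+8.72°C (parcel warmer than environment)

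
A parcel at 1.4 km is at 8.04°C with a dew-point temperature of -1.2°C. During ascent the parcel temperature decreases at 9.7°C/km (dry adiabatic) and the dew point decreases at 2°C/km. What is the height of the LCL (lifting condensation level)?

T and T_d converge at 9.7 − 2 = 7.7°C per km
Height above start = (8.04 − (-1.2)) / 7.7 = 1.2 km
LCL altitude = 1400 m + 1200 m = 2600 m

2.6 km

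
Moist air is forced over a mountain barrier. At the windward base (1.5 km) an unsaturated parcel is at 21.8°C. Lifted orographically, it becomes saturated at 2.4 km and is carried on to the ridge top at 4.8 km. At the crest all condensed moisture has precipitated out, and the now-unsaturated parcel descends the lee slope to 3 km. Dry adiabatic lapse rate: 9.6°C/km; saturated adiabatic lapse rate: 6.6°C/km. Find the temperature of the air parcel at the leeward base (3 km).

14.6°C

Dry to 2400 m: -9.6 × 0.9 km = -8.64°C, so T = 13.16°C.
Saturated to 4800 m: -6.6 × 2.4 km = -15.84°C, so T = -2.68°C.
Dry descent to 3000 m: +9.6 × 1.8 km = +17.28°C, so T = 14.6°C.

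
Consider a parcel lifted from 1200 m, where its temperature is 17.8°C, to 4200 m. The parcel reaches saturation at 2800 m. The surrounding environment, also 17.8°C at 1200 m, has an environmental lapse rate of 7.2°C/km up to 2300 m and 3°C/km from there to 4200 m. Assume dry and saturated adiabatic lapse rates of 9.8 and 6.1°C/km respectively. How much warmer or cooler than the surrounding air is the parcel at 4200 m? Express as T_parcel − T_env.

-10.6°C (parcel cooler than environment)

Parcel:
  Dry to 2800 m: -9.8 × 1.6 km = -15.68°C, so T = 2.12°C.
  Saturated to 4200 m: -6.1 × 1.4 km = -8.54°C, so T = -6.42°C.
Environment:
  Environment, lower layer to 2300 m: -7.2 × 1.1 km = -7.92°C, so T = 9.88°C.
  Environment, upper layer to 4200 m: -3 × 1.9 km = -5.7°C, so T = 4.18°C.
T_parcel − T_env = -6.42 − 4.18 = -10.6°C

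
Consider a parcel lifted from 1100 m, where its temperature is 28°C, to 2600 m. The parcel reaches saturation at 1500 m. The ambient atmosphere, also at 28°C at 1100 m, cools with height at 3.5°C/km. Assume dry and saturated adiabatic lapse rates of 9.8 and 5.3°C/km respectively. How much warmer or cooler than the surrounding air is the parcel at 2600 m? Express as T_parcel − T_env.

-4.5°C (parcel cooler than environment)

Parcel:
  1100 → 1500 m (dry, 9.8°C/km): ΔT = -9.8 × 0.4 = -3.92°C → T = 24.08°C
  1500 → 2600 m (saturated, 5.3°C/km): ΔT = -5.3 × 1.1 = -5.83°C → T = 18.25°C
Environment:
  1100 → 2600 m (environment, 3.5°C/km): ΔT = -3.5 × 1.5 = -5.25°C → T = 22.75°C
T_parcel − T_env = 18.25 − 22.75 = -4.5°C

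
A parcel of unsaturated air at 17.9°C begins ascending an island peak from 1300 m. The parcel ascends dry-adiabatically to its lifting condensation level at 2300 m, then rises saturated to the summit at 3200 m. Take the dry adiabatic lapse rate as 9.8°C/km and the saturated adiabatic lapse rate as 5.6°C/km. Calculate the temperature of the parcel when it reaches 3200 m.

3.06°C

1300 → 2300 m (dry, 9.8°C/km): ΔT = -9.8 × 1 = -9.8°C → T = 8.1°C
2300 → 3200 m (saturated, 5.6°C/km): ΔT = -5.6 × 0.9 = -5.04°C → T = 3.06°C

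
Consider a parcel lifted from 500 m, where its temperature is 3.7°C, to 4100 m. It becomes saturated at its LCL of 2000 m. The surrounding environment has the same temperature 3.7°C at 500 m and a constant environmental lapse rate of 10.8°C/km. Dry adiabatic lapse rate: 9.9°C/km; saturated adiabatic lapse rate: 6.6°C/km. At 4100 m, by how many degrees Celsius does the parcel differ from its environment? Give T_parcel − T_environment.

Parcel:
  Dry to 2000 m: -9.9 × 1.5 km = -14.85°C, so T = -11.15°C.
  Saturated to 4100 m: -6.6 × 2.1 km = -13.86°C, so T = -25.01°C.
Environment:
  Environment to 4100 m: -10.8 × 3.6 km = -38.88°C, so T = -35.18°C.
T_parcel − T_env = -25.01 − (-35.18) = +10.17°C

+10.17°C (parcel warmer than environment)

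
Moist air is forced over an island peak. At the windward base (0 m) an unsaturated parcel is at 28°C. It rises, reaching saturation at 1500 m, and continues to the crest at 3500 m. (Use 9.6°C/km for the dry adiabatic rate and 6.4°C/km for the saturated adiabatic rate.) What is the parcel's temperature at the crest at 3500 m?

0–1500 m, dry: Δz = 1.5 km ⇒ ΔT = -14.4°C; T = 13.6°C
1500–3500 m, saturated: Δz = 2 km ⇒ ΔT = -12.8°C; T = 0.8°C

0.8°C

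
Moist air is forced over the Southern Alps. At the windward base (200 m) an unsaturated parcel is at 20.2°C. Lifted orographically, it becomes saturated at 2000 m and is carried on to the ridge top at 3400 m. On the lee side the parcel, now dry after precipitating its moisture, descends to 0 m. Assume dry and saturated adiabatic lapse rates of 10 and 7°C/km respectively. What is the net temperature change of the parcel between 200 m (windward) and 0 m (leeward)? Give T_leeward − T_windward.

200–2000 m, dry: Δz = 1.8 km ⇒ ΔT = -18°C; T = 2.2°C
2000–3400 m, saturated: Δz = 1.4 km ⇒ ΔT = -9.8°C; T = -7.6°C
3400–0 m, dry descent: Δz = 3.4 km ⇒ ΔT = +34°C; T = 26.4°C
Net change vs windward start: 26.4 − 20.2 = +6.2°C

+6.2°C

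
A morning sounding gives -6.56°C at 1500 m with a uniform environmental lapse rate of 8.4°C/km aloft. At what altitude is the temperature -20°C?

Height above start = (-6.56 − (-20)) / 8.4 = 1.6 km
Altitude = 1500 m + 1600 m = 3100 m

3100 m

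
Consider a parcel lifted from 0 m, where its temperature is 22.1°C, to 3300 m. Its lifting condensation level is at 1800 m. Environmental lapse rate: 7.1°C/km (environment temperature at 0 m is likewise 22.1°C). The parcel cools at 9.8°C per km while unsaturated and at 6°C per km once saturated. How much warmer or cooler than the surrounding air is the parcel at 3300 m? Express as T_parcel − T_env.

Parcel:
  0–1800 m, dry: Δz = 1.8 km ⇒ ΔT = -17.64°C; T = 4.46°C
  1800–3300 m, saturated: Δz = 1.5 km ⇒ ΔT = -9°C; T = -4.54°C
Environment:
  0–3300 m, environment: Δz = 3.3 km ⇒ ΔT = -23.43°C; T = -1.33°C
T_parcel − T_env = -4.54 − (-1.33) = -3.21°C

-3.21°C (parcel cooler than environment)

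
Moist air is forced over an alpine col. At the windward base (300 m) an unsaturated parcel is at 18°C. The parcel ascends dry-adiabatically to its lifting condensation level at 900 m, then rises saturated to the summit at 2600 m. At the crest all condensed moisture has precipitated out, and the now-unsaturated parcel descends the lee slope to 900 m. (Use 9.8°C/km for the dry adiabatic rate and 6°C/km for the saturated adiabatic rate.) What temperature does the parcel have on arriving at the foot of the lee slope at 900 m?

18.58°C

Dry to 900 m: -9.8 × 0.6 km = -5.88°C, so T = 12.12°C.
Saturated to 2600 m: -6 × 1.7 km = -10.2°C, so T = 1.92°C.
Dry descent to 900 m: +9.8 × 1.7 km = +16.66°C, so T = 18.58°C.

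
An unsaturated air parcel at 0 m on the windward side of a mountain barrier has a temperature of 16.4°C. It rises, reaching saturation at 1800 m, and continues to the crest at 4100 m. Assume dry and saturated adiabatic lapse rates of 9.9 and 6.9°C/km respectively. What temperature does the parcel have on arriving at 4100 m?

-17.29°C

0–1800 m, dry: Δz = 1.8 km ⇒ ΔT = -17.82°C; T = -1.42°C
1800–4100 m, saturated: Δz = 2.3 km ⇒ ΔT = -15.87°C; T = -17.29°C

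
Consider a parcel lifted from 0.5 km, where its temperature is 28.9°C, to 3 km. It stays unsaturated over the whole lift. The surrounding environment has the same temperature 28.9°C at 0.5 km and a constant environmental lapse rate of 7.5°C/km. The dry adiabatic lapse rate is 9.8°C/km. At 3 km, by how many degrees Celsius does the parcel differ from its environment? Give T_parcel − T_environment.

-5.75°C (parcel cooler than environment)

Parcel:
  500–3000 m, dry: Δz = 2.5 km ⇒ ΔT = -24.5°C; T = 4.4°C
Environment:
  500–3000 m, environment: Δz = 2.5 km ⇒ ΔT = -18.75°C; T = 10.15°C
T_parcel − T_env = 4.4 − 10.15 = -5.75°C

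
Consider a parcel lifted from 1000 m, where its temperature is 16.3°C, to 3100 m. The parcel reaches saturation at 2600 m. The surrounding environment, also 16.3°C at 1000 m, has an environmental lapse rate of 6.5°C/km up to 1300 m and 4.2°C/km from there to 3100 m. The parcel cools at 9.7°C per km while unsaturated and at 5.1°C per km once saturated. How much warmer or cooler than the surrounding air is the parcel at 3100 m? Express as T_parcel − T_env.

Parcel:
  From 1000 m to 2600 m (dry): cools by 9.7 × 1.6 = 15.52°C, giving 0.78°C.
  From 2600 m to 3100 m (saturated): cools by 5.1 × 0.5 = 2.55°C, giving -1.77°C.
Environment:
  From 1000 m to 1300 m (environment, lower layer): cools by 6.5 × 0.3 = 1.95°C, giving 14.35°C.
  From 1300 m to 3100 m (environment, upper layer): cools by 4.2 × 1.8 = 7.56°C, giving 6.79°C.
T_parcel − T_env = -1.77 − 6.79 = -8.56°C

-8.56°C (parcel cooler than environment)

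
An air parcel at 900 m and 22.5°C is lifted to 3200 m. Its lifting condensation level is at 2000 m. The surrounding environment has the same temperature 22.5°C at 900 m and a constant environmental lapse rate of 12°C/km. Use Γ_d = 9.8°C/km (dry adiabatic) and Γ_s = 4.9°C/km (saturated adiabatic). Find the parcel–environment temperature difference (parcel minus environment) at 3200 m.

Parcel:
  From 900 m to 2000 m (dry): cools by 9.8 × 1.1 = 10.78°C, giving 11.72°C.
  From 2000 m to 3200 m (saturated): cools by 4.9 × 1.2 = 5.88°C, giving 5.84°C.
Environment:
  From 900 m to 3200 m (environment): cools by 12 × 2.3 = 27.6°C, giving -5.1°C.
T_parcel − T_env = 5.84 − (-5.1) = +10.94°C

+10.94°C (parcel warmer than environment)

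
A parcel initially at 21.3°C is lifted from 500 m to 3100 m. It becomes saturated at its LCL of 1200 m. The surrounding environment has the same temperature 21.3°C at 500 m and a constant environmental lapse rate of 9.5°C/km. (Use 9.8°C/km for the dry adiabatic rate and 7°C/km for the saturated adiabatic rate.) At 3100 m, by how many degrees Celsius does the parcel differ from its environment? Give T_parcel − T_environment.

Parcel:
  500 → 1200 m (dry, 9.8°C/km): ΔT = -9.8 × 0.7 = -6.86°C → T = 14.44°C
  1200 → 3100 m (saturated, 7°C/km): ΔT = -7 × 1.9 = -13.3°C → T = 1.14°C
Environment:
  500 → 3100 m (environment, 9.5°C/km): ΔT = -9.5 × 2.6 = -24.7°C → T = -3.4°C
T_parcel − T_env = 1.14 − (-3.4) = +4.54°C

+4.54°C (parcel warmer than environment)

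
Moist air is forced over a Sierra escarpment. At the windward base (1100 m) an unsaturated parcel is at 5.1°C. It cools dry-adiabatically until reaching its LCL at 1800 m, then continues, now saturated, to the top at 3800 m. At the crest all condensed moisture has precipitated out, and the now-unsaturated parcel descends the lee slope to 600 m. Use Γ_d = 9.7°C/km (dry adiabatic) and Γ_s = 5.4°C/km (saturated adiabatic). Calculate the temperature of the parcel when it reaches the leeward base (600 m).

1100–1800 m, dry: Δz = 0.7 km ⇒ ΔT = -6.79°C; T = -1.69°C
1800–3800 m, saturated: Δz = 2 km ⇒ ΔT = -10.8°C; T = -12.49°C
3800–600 m, dry descent: Δz = 3.2 km ⇒ ΔT = +31.04°C; T = 18.55°C

18.55°C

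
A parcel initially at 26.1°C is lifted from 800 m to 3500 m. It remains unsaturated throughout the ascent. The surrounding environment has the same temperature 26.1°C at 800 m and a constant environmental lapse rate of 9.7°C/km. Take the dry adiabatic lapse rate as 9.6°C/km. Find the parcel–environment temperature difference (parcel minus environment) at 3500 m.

+0.27°C (parcel warmer than environment)

Parcel:
  800–3500 m, dry: Δz = 2.7 km ⇒ ΔT = -25.92°C; T = 0.18°C
Environment:
  800–3500 m, environment: Δz = 2.7 km ⇒ ΔT = -26.19°C; T = -0.09°C
T_parcel − T_env = 0.18 − (-0.09) = +0.27°C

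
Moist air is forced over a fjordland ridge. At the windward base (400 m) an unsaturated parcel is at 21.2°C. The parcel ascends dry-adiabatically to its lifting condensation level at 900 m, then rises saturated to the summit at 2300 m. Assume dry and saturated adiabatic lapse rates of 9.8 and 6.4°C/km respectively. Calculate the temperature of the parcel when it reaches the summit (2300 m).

400 → 900 m (dry, 9.8°C/km): ΔT = -9.8 × 0.5 = -4.9°C → T = 16.3°C
900 → 2300 m (saturated, 6.4°C/km): ΔT = -6.4 × 1.4 = -8.96°C → T = 7.34°C

7.34°C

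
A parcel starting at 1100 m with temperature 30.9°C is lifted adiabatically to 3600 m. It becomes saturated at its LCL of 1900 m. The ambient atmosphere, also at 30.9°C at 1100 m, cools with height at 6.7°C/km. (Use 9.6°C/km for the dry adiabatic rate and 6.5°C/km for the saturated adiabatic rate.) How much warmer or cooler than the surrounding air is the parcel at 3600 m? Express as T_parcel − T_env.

Parcel:
  Dry to 1900 m: -9.6 × 0.8 km = -7.68°C, so T = 23.22°C.
  Saturated to 3600 m: -6.5 × 1.7 km = -11.05°C, so T = 12.17°C.
Environment:
  Environment to 3600 m: -6.7 × 2.5 km = -16.75°C, so T = 14.15°C.
T_parcel − T_env = 12.17 − 14.15 = -1.98°C

-1.98°C (parcel cooler than environment)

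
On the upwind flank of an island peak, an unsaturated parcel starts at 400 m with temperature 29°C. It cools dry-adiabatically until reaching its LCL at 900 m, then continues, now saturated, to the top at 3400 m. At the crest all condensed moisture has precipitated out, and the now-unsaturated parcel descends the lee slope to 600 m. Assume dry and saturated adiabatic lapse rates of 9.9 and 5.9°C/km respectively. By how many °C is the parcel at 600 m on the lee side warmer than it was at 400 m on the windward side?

Dry to 900 m: -9.9 × 0.5 km = -4.95°C, so T = 24.05°C.
Saturated to 3400 m: -5.9 × 2.5 km = -14.75°C, so T = 9.3°C.
Dry descent to 600 m: +9.9 × 2.8 km = +27.72°C, so T = 37.02°C.
Net change vs windward start: 37.02 − 29 = +8.02°C

+8.02°C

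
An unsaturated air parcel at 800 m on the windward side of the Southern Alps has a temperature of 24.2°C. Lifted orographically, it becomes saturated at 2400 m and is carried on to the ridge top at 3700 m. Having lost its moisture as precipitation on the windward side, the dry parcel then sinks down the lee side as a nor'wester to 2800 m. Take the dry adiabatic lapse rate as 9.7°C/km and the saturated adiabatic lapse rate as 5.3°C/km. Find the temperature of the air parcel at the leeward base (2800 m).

800 → 2400 m (dry, 9.7°C/km): ΔT = -9.7 × 1.6 = -15.52°C → T = 8.68°C
2400 → 3700 m (saturated, 5.3°C/km): ΔT = -5.3 × 1.3 = -6.89°C → T = 1.79°C
3700 → 2800 m (dry descent, 9.7°C/km): ΔT = +9.7 × 0.9 = +8.73°C → T = 10.52°C

10.52°C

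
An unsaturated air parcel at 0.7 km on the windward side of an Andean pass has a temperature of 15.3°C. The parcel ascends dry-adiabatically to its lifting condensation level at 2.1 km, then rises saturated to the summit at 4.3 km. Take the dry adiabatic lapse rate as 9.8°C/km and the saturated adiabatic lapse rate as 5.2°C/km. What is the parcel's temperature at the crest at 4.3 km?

-9.86°C

700 → 2100 m (dry, 9.8°C/km): ΔT = -9.8 × 1.4 = -13.72°C → T = 1.58°C
2100 → 4300 m (saturated, 5.2°C/km): ΔT = -5.2 × 2.2 = -11.44°C → T = -9.86°C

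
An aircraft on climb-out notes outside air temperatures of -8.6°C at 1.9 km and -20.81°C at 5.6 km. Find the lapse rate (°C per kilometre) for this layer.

Γ = −ΔT/Δz = (-8.6 − (-20.81)) / (5600 − 1900) m
  = 12.21°C / 3.7 km = 3.3°C/km

3.3°C/km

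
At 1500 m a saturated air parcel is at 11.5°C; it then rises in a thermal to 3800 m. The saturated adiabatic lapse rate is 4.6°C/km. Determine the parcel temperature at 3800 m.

0.92°C

1500–3800 m, saturated adiabatic: Δz = 2.3 km ⇒ ΔT = -10.58°C; T = 0.92°C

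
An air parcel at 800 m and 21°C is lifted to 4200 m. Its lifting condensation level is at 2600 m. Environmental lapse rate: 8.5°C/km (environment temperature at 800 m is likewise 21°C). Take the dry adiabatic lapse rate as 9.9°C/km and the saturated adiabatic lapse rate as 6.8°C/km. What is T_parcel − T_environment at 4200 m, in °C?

Parcel:
  800–2600 m, dry: Δz = 1.8 km ⇒ ΔT = -17.82°C; T = 3.18°C
  2600–4200 m, saturated: Δz = 1.6 km ⇒ ΔT = -10.88°C; T = -7.7°C
Environment:
  800–4200 m, environment: Δz = 3.4 km ⇒ ΔT = -28.9°C; T = -7.9°C
T_parcel − T_env = -7.7 − (-7.9) = +0.2°C

+0.2°C (parcel warmer than environment)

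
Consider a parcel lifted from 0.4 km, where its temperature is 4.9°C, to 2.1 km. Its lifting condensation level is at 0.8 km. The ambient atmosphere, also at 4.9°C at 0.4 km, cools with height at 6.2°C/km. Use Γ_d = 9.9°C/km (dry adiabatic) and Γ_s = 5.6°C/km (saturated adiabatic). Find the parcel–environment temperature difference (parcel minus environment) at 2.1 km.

Parcel:
  From 400 m to 800 m (dry): cools by 9.9 × 0.4 = 3.96°C, giving 0.94°C.
  From 800 m to 2100 m (saturated): cools by 5.6 × 1.3 = 7.28°C, giving -6.34°C.
Environment:
  From 400 m to 2100 m (environment): cools by 6.2 × 1.7 = 10.54°C, giving -5.64°C.
T_parcel − T_env = -6.34 − (-5.64) = -0.7°C

-0.7°C (parcel cooler than environment)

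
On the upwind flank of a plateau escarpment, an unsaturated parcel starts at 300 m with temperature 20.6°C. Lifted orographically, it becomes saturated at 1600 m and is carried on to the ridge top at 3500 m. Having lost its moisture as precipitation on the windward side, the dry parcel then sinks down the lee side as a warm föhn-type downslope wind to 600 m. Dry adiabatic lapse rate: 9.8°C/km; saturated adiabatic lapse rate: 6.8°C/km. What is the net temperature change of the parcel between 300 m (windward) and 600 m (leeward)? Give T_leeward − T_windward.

300 → 1600 m (dry, 9.8°C/km): ΔT = -9.8 × 1.3 = -12.74°C → T = 7.86°C
1600 → 3500 m (saturated, 6.8°C/km): ΔT = -6.8 × 1.9 = -12.92°C → T = -5.06°C
3500 → 600 m (dry descent, 9.8°C/km): ΔT = +9.8 × 2.9 = +28.42°C → T = 23.36°C
Net change vs windward start: 23.36 − 20.6 = +2.76°C

+2.76°C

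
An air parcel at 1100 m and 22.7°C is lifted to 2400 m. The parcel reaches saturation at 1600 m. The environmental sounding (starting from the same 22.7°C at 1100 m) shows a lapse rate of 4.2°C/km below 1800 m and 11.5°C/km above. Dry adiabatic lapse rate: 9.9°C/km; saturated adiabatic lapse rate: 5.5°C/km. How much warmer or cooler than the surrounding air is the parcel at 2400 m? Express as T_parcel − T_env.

Parcel:
  1100 → 1600 m (dry, 9.9°C/km): ΔT = -9.9 × 0.5 = -4.95°C → T = 17.75°C
  1600 → 2400 m (saturated, 5.5°C/km): ΔT = -5.5 × 0.8 = -4.4°C → T = 13.35°C
Environment:
  1100 → 1800 m (environment, lower layer, 4.2°C/km): ΔT = -4.2 × 0.7 = -2.94°C → T = 19.76°C
  1800 → 2400 m (environment, upper layer, 11.5°C/km): ΔT = -11.5 × 0.6 = -6.9°C → T = 12.86°C
T_parcel − T_env = 13.35 − 12.86 = +0.49°C

+0.49°C (parcel warmer than environment)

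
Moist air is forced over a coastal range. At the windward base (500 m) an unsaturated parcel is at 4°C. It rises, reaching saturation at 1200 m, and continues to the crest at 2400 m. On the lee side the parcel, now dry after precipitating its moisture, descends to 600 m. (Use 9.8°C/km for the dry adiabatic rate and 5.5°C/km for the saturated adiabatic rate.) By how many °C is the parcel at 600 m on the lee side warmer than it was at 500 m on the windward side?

Dry to 1200 m: -9.8 × 0.7 km = -6.86°C, so T = -2.86°C.
Saturated to 2400 m: -5.5 × 1.2 km = -6.6°C, so T = -9.46°C.
Dry descent to 600 m: +9.8 × 1.8 km = +17.64°C, so T = 8.18°C.
Net change vs windward start: 8.18 − 4 = +4.18°C

+4.18°C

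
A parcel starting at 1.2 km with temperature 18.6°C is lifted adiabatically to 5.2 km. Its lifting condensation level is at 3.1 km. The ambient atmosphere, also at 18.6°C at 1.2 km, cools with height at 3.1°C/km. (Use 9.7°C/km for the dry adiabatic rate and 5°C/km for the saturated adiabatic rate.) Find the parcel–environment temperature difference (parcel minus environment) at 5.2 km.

Parcel:
  1200 → 3100 m (dry, 9.7°C/km): ΔT = -9.7 × 1.9 = -18.43°C → T = 0.17°C
  3100 → 5200 m (saturated, 5°C/km): ΔT = -5 × 2.1 = -10.5°C → T = -10.33°C
Environment:
  1200 → 5200 m (environment, 3.1°C/km): ΔT = -3.1 × 4 = -12.4°C → T = 6.2°C
T_parcel − T_env = -10.33 − 6.2 = -16.53°C

-16.53°C (parcel cooler than environment)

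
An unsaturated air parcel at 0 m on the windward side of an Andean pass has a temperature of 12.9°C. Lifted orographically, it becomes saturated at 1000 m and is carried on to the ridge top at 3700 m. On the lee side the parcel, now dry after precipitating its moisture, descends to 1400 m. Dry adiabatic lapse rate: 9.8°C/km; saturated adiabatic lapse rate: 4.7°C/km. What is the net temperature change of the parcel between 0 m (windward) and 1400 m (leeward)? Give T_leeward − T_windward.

0–1000 m, dry: Δz = 1 km ⇒ ΔT = -9.8°C; T = 3.1°C
1000–3700 m, saturated: Δz = 2.7 km ⇒ ΔT = -12.69°C; T = -9.59°C
3700–1400 m, dry descent: Δz = 2.3 km ⇒ ΔT = +22.54°C; T = 12.95°C
Net change vs windward start: 12.95 − 12.9 = +0.05°C

+0.05°C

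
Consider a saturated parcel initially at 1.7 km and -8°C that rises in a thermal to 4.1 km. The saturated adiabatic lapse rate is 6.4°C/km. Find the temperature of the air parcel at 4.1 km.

-23.36°C

1700–4100 m, saturated adiabatic: Δz = 2.4 km ⇒ ΔT = -15.36°C; T = -23.36°C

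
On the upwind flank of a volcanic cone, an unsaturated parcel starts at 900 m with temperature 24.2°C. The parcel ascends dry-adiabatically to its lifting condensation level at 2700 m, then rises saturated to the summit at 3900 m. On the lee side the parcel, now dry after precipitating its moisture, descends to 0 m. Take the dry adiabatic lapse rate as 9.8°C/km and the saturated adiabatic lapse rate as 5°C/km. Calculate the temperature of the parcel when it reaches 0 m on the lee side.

38.78°C

900 → 2700 m (dry, 9.8°C/km): ΔT = -9.8 × 1.8 = -17.64°C → T = 6.56°C
2700 → 3900 m (saturated, 5°C/km): ΔT = -5 × 1.2 = -6°C → T = 0.56°C
3900 → 0 m (dry descent, 9.8°C/km): ΔT = +9.8 × 3.9 = +38.22°C → T = 38.78°C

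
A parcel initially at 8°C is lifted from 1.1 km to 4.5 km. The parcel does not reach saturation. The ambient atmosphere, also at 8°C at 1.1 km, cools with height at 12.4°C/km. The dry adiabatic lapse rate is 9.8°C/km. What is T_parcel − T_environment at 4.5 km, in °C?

+8.84°C (parcel warmer than environment)

Parcel:
  Dry to 4500 m: -9.8 × 3.4 km = -33.32°C, so T = -25.32°C.
Environment:
  Environment to 4500 m: -12.4 × 3.4 km = -42.16°C, so T = -34.16°C.
T_parcel − T_env = -25.32 − (-34.16) = +8.84°C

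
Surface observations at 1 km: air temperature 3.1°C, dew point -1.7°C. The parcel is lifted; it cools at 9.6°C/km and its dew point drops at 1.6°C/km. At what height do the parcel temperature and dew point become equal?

T and T_d converge at 9.6 − 1.6 = 8°C per km
Height above start = (3.1 − (-1.7)) / 8 = 0.6 km
LCL altitude = 1000 m + 600 m = 1600 m

1.6 km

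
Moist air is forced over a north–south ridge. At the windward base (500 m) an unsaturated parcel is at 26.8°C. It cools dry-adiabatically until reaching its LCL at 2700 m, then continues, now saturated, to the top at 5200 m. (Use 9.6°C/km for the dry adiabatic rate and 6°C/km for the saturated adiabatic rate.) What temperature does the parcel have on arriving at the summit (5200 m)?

-9.32°C

Dry to 2700 m: -9.6 × 2.2 km = -21.12°C, so T = 5.68°C.
Saturated to 5200 m: -6 × 2.5 km = -15°C, so T = -9.32°C.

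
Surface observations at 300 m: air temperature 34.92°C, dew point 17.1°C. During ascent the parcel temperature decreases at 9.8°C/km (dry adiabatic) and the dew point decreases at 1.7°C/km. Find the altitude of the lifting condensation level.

2500 m

T and T_d converge at 9.8 − 1.7 = 8.1°C per km
Height above start = (34.92 − 17.1) / 8.1 = 2.2 km
LCL altitude = 300 m + 2200 m = 2500 m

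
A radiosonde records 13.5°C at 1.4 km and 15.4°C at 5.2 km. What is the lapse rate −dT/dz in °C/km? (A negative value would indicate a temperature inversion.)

-0.5°C/km

Γ = −ΔT/Δz = (13.5 − 15.4) / (5200 − 1400) m
  = -1.9°C / 3.8 km = -0.5°C/km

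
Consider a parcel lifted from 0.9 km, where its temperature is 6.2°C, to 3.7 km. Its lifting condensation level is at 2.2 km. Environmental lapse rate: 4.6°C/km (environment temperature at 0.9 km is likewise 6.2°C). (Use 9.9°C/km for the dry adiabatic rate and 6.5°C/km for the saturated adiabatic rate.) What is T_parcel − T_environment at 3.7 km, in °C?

-9.74°C (parcel cooler than environment)

Parcel:
  900–2200 m, dry: Δz = 1.3 km ⇒ ΔT = -12.87°C; T = -6.67°C
  2200–3700 m, saturated: Δz = 1.5 km ⇒ ΔT = -9.75°C; T = -16.42°C
Environment:
  900–3700 m, environment: Δz = 2.8 km ⇒ ΔT = -12.88°C; T = -6.68°C
T_parcel − T_env = -16.42 − (-6.68) = -9.74°C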